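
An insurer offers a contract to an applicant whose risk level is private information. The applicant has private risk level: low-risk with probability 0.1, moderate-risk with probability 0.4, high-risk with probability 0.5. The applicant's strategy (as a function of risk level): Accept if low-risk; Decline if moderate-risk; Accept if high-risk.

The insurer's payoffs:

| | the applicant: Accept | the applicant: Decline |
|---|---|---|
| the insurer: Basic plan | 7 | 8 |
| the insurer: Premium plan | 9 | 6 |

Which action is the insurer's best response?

Compute the insurer's expected payoff for each action, taking the expectation over the applicant's type.
E[Basic plan] = 0.1·(7) + 0.4·(8) + 0.5·(7) = 7.4
E[Premium plan] = 0.1·(9) + 0.4·(6) + 0.5·(9) = 7.8
Best response: Premium plan (7.8 is the largest).

Premium plan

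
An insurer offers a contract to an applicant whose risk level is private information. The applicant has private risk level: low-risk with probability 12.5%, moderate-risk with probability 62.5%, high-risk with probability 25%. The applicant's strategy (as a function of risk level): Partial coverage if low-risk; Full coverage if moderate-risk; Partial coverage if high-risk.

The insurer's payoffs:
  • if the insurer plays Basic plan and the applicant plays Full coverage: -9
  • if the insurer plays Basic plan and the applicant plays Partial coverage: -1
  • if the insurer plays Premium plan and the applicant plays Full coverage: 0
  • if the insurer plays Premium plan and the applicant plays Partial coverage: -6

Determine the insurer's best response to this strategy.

Compute the insurer's expected payoff for each action, taking the expectation over the applicant's type.
E[Basic plan] = 0.125·(-1) + 0.625·(-9) + 0.25·(-1) = -6
E[Premium plan] = 0.125·(-6) + 0.625·(0) + 0.25·(-6) = -2.25
Best response: Premium plan (-2.25 is the largest).

Premium plan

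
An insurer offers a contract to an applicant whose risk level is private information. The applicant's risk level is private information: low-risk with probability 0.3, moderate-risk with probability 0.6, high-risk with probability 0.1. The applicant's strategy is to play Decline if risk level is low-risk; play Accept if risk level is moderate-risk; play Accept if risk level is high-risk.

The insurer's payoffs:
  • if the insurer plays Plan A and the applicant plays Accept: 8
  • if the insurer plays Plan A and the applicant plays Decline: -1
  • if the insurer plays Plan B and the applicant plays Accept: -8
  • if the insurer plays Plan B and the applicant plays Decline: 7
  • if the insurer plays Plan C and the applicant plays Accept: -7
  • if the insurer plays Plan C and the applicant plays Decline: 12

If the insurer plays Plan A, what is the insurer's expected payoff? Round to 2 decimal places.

5.30

E[Plan A] = 0.3·(-1) + 0.6·8 + 0.1·8 = (-0.3) + 4.8 + 0.8 = 5.3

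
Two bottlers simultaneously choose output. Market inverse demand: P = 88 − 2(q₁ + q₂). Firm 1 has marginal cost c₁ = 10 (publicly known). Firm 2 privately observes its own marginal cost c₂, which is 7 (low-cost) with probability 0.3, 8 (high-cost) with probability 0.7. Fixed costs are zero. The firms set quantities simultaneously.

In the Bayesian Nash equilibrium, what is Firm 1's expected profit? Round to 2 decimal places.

Type-c best response for Firm 2: q₂(c) = (88 − c)/4 − q₁/2.
Firm 1 maximizes expected profit; its first-order condition is 88 − 4q₁ − 2E[q₂] − 10 = 0.
Substituting E[q₂] and solving: E[c₂] = 7.7, so q₁ = (88 − 2·10 + 7.7)/6 = 12.6167.
E[P] = 88 − 2·(q₁ + E[q₂]) = 35.2333; Firm 1's expected profit = (E[P] − 10)·q₁ = (35.2333 − 10)·12.6167 = 318.361.

318.36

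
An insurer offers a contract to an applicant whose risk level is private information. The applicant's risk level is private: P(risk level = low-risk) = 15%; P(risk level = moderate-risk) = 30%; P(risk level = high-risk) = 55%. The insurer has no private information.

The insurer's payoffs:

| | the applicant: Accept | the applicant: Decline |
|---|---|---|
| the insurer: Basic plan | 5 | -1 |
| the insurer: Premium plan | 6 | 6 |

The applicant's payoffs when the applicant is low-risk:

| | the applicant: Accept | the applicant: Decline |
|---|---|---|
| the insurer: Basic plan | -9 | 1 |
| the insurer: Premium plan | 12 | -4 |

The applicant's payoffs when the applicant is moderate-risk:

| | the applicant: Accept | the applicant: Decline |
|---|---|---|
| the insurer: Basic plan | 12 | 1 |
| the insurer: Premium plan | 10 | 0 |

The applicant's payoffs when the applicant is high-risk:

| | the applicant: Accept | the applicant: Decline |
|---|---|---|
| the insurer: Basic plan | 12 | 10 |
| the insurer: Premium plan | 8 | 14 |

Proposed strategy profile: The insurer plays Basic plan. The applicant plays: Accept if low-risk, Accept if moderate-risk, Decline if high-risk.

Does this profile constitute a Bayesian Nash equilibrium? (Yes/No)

No

A profile is a BNE iff every type of every player is best-responding given beliefs about the other side.
The insurer plays Basic plan: E[Basic plan] = 0.15·(5) + 0.3·(5) + 0.55·(-1) = 1.7; E[Premium plan] = 6. Not best-responding. ✗
The applicant (risk level low-risk), facing Basic plan: Accept gives -9, Decline gives 1. Proposed Accept is not best — profitable deviation exists. ✗
The applicant (risk level moderate-risk), facing Basic plan: Accept gives 12, Decline gives 1. Proposed Accept is best. ✓
The applicant (risk level high-risk), facing Basic plan: Accept gives 12, Decline gives 10. Proposed Decline is not best — profitable deviation exists. ✗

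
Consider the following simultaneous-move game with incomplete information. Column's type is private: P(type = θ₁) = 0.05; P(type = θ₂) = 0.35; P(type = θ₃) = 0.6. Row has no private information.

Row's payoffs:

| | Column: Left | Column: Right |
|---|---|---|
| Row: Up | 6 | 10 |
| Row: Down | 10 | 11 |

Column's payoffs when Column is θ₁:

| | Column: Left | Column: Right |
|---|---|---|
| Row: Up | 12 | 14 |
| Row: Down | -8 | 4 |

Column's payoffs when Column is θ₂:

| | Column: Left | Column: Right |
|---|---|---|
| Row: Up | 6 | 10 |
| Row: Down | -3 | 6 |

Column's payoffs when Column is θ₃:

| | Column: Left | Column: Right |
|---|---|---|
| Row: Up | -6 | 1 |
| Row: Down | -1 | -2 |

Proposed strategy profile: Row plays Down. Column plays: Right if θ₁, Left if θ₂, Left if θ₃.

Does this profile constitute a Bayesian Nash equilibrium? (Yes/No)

A profile is a BNE iff every type of every player is best-responding given beliefs about the other side.
Row plays Down: E[Down] = 0.05·(11) + 0.35·(10) + 0.6·(10) = 10.05; E[Up] = 6.2. Best-responding. ✓
Column (type θ₁), facing Down: Left gives -8, Right gives 4. Proposed Right is best. ✓
Column (type θ₂), facing Down: Left gives -3, Right gives 6. Proposed Left is not best — profitable deviation exists. ✗
Column (type θ₃), facing Down: Left gives -1, Right gives -2. Proposed Left is best. ✓

No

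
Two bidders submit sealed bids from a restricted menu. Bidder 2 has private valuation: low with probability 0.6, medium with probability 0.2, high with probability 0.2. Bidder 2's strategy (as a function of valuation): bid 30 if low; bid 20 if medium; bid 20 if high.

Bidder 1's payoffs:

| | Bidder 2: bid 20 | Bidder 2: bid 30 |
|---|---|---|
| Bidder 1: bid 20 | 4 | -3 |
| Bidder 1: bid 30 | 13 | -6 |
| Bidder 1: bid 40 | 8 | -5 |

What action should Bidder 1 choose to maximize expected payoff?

E[bid 20] = 0.6·(-3) + 0.2·(4) + 0.2·(4) = -0.2
E[bid 30] = 0.6·(-6) + 0.2·(13) + 0.2·(13) = 1.6
E[bid 40] = 0.6·(-5) + 0.2·(8) + 0.2·(8) = 0.2
Best response: bid 30 (1.6 is the largest).

bid 30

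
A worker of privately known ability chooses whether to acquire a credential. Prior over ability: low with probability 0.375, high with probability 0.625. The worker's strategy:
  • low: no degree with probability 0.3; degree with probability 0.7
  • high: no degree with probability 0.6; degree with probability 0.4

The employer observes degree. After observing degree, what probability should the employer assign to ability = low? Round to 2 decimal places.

0.51

Apply Bayes' rule using the sender's strategy as the likelihood.
P(degree) = 0.375·0.7 + 0.625·0.4 = 0.5125
P(low | degree) = (0.375·0.7) / 0.5125 = 0.2625 / 0.5125 = 0.512195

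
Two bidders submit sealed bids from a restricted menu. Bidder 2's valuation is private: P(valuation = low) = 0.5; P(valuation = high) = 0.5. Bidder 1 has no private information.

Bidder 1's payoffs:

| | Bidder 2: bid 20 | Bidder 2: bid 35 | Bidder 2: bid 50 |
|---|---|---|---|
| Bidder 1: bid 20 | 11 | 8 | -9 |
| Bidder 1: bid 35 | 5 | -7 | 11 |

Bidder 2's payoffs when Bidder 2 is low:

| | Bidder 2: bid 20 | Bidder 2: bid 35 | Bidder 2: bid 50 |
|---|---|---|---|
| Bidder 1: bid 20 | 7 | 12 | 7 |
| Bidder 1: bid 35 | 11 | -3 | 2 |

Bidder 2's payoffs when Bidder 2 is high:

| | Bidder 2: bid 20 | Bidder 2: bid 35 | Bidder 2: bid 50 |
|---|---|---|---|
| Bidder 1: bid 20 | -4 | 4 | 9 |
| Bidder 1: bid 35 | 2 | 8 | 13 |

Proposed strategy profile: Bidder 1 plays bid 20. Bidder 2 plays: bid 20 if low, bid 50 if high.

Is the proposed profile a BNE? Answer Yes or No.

No

Bidder 1 plays bid 20: E[bid 20] = 0.5·(11) + 0.5·(-9) = 1; E[bid 35] = 8. Not best-responding. ✗
Bidder 2 (valuation low), facing bid 20: bid 20 gives 7, bid 35 gives 12, bid 50 gives 7. Proposed bid 20 is not best — profitable deviation exists. ✗
Bidder 2 (valuation high), facing bid 20: bid 20 gives -4, bid 35 gives 4, bid 50 gives 9. Proposed bid 50 is best. ✓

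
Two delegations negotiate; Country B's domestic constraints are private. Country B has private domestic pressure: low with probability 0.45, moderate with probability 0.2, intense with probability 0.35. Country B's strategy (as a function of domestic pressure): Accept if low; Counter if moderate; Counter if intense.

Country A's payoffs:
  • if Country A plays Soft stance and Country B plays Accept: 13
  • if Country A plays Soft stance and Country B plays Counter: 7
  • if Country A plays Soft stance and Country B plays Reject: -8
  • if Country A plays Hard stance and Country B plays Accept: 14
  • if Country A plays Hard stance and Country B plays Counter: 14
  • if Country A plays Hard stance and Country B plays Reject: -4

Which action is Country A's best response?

Compute Country A's expected payoff for each action, taking the expectation over Country B's type.
E[Soft stance] = 0.45·(13) + 0.2·(7) + 0.35·(7) = 9.7
E[Hard stance] = 0.45·(14) + 0.2·(14) + 0.35·(14) = 14
Best response: Hard stance (14 is the largest).

Hard stance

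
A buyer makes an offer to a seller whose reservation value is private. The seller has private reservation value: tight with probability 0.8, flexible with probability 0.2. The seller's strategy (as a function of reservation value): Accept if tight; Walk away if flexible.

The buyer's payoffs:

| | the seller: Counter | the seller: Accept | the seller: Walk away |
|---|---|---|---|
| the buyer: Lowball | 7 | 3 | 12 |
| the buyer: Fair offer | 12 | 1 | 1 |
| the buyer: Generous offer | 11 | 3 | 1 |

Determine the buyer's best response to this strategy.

E[Lowball] = 0.8·(3) + 0.2·(12) = 4.8
E[Fair offer] = 0.8·(1) + 0.2·(1) = 1
E[Generous offer] = 0.8·(3) + 0.2·(1) = 2.6
Best response: Lowball (4.8 is the largest).

Lowball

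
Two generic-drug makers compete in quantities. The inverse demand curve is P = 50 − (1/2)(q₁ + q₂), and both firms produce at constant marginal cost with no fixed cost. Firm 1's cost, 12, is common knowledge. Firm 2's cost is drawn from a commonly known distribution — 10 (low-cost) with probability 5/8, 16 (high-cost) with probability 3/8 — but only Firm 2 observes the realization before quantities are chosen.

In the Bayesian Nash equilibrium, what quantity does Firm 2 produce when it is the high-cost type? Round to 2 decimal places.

21.25

Firm 2 with cost c maximizes (50 − (1/2)(q₁+q₂) − c)·q₂, giving q₂(c) = (50 − c − (1/2)q₁).
E[c₂] = 5/8·10 + 3/8·16 = 12.25
Firm 1's FOC against E[q₂] yields q₁ = (50 − 2·12 + E[c₂])/(3/2) = (50 − 24 + 12.25)/(3/2) = 25.5.
q₂(high-cost) = (50 − 16 − (1/2)·25.5) = 21.25.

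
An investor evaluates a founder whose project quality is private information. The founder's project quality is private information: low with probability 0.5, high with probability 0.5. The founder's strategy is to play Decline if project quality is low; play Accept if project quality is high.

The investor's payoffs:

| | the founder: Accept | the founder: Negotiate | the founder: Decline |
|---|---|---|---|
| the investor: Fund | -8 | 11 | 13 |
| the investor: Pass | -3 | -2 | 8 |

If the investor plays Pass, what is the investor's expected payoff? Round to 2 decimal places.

Take the expectation over the founder's project quality, weighting each type's action by its prior probability.
E[Pass] = 0.5·8 + 0.5·(-3) = 4 + (-1.5) = 2.5

2.50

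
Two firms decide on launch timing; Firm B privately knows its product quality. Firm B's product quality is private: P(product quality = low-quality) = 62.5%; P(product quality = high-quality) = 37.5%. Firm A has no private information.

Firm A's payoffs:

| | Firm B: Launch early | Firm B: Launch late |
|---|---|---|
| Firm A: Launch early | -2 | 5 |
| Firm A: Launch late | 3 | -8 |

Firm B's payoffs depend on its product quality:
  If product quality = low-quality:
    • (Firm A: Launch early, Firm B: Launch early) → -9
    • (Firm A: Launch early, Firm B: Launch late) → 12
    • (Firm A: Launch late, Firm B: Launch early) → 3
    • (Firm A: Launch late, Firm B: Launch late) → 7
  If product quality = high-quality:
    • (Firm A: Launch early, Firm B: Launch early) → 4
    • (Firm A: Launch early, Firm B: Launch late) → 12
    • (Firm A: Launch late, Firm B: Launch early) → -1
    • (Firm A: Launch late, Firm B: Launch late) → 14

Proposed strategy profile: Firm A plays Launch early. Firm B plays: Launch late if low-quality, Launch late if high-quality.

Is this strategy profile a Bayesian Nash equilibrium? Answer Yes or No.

Yes

Firm A plays Launch early: E[Launch early] = 0.625·(5) + 0.375·(5) = 5; E[Launch late] = -8. Best-responding. ✓
Firm B (product quality low-quality), facing Launch early: Launch early gives -9, Launch late gives 12. Proposed Launch late is best. ✓
Firm B (product quality high-quality), facing Launch early: Launch early gives 4, Launch late gives 12. Proposed Launch late is best. ✓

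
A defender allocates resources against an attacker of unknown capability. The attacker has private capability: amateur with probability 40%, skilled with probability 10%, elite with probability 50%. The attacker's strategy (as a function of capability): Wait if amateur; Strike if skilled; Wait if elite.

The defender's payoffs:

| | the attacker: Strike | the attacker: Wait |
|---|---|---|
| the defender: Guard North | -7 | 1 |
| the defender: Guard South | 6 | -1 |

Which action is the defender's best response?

E[Guard North] = 0.4·(1) + 0.1·(-7) + 0.5·(1) = 0.2
E[Guard South] = 0.4·(-1) + 0.1·(6) + 0.5·(-1) = -0.3
Best response: Guard North (0.2 is the largest).

Guard North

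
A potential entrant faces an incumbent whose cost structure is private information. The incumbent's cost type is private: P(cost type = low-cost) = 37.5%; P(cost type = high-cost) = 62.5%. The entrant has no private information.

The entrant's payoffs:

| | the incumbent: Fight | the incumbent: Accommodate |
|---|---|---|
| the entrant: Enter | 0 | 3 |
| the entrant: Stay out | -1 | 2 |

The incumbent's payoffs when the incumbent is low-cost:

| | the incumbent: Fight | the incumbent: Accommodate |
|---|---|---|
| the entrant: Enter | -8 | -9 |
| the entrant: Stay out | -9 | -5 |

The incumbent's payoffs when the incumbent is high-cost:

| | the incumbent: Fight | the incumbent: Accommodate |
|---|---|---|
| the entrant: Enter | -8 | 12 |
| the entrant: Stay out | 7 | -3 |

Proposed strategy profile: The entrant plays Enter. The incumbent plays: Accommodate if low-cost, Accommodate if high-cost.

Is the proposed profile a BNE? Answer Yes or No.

No

A profile is a BNE iff every type of every player is best-responding given beliefs about the other side.
The entrant plays Enter: E[Enter] = 0.375·(3) + 0.625·(3) = 3; E[Stay out] = 2. Best-responding. ✓
The incumbent (cost type low-cost), facing Enter: Fight gives -8, Accommodate gives -9. Proposed Accommodate is not best — profitable deviation exists. ✗
The incumbent (cost type high-cost), facing Enter: Fight gives -8, Accommodate gives 12. Proposed Accommodate is best. ✓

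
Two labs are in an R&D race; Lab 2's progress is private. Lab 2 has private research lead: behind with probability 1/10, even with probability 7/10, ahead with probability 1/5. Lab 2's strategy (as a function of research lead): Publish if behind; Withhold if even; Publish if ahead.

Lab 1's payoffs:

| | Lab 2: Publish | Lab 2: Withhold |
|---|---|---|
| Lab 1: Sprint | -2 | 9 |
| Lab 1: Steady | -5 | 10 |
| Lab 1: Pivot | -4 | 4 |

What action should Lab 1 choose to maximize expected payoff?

E[Sprint] = 1/10·(-2) + 7/10·(9) + 1/5·(-2) = 57/10
E[Steady] = 1/10·(-5) + 7/10·(10) + 1/5·(-5) = 11/2
E[Pivot] = 1/10·(-4) + 7/10·(4) + 1/5·(-4) = 8/5
Best response: Sprint (57/10 is the largest).

Sprint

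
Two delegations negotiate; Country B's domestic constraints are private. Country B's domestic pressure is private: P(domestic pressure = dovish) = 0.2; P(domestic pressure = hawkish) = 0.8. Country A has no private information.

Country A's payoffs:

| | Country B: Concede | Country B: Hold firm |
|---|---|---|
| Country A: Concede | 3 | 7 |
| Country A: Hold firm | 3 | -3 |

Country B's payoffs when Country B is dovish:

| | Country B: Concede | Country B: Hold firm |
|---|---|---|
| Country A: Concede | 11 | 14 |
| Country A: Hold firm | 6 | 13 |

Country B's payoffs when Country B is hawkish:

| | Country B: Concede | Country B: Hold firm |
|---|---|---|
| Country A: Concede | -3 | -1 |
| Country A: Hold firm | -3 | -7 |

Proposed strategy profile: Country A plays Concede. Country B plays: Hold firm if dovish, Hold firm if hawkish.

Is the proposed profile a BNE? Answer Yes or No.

Country A plays Concede: E[Concede] = 0.2·(7) + 0.8·(7) = 7; E[Hold firm] = -3. Best-responding. ✓
Country B (domestic pressure dovish), facing Concede: Concede gives 11, Hold firm gives 14. Proposed Hold firm is best. ✓
Country B (domestic pressure hawkish), facing Concede: Concede gives -3, Hold firm gives -1. Proposed Hold firm is best. ✓

Yes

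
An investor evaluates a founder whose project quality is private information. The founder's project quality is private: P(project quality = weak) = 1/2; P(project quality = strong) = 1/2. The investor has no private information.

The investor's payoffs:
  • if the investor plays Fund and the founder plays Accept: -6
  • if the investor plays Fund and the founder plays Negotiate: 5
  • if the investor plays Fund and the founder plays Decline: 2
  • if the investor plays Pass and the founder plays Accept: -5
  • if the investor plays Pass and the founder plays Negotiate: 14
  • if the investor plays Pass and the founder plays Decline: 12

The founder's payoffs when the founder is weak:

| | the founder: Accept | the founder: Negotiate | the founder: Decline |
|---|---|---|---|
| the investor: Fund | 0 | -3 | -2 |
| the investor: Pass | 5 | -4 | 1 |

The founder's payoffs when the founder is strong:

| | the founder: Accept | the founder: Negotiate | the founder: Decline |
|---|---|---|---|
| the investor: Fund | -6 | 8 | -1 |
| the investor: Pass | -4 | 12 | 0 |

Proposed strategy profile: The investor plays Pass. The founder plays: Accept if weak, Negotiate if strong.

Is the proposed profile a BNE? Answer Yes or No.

Yes

The investor plays Pass: E[Pass] = 1/2·(-5) + 1/2·(14) = 9/2; E[Fund] = -1/2. Best-responding. ✓
The founder (project quality weak), facing Pass: Accept gives 5, Negotiate gives -4, Decline gives 1. Proposed Accept is best. ✓
The founder (project quality strong), facing Pass: Accept gives -4, Negotiate gives 12, Decline gives 0. Proposed Negotiate is best. ✓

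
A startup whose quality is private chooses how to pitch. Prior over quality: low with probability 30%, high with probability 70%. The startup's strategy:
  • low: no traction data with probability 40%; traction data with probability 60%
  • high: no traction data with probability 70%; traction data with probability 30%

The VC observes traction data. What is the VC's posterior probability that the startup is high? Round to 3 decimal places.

P(traction data) = 0.3·0.6 + 0.7·0.3 = 0.39
P(high | traction data) = (0.7·0.3) / 0.39 = 0.21 / 0.39 = 0.538462

0.538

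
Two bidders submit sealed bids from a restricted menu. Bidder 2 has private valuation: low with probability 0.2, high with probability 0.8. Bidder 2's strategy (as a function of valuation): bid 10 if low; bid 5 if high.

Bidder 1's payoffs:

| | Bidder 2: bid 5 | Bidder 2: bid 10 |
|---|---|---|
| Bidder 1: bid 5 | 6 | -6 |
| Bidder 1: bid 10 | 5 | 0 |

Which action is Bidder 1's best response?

E[bid 5] = 0.2·(-6) + 0.8·(6) = 3.6
E[bid 10] = 0.2·(0) + 0.8·(5) = 4
Best response: bid 10 (4 is the largest).

bid 10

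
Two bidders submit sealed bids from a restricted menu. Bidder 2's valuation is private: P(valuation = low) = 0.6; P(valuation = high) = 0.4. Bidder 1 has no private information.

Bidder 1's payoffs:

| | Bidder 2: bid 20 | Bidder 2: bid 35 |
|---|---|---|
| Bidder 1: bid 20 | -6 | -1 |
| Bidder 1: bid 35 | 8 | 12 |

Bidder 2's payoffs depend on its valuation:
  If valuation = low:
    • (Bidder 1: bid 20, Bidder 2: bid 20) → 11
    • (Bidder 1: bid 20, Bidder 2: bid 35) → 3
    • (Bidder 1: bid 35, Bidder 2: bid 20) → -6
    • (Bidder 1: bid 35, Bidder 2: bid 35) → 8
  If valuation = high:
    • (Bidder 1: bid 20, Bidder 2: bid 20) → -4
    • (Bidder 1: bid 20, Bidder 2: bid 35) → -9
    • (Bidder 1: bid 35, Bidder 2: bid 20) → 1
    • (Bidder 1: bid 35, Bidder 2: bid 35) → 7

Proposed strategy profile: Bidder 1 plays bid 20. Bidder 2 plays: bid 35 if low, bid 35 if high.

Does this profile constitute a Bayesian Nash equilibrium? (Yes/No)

Bidder 1 plays bid 20: E[bid 20] = 0.6·(-1) + 0.4·(-1) = -1; E[bid 35] = 12. Not best-responding. ✗
Bidder 2 (valuation low), facing bid 20: bid 20 gives 11, bid 35 gives 3. Proposed bid 35 is not best — profitable deviation exists. ✗
Bidder 2 (valuation high), facing bid 20: bid 20 gives -4, bid 35 gives -9. Proposed bid 35 is not best — profitable deviation exists. ✗

No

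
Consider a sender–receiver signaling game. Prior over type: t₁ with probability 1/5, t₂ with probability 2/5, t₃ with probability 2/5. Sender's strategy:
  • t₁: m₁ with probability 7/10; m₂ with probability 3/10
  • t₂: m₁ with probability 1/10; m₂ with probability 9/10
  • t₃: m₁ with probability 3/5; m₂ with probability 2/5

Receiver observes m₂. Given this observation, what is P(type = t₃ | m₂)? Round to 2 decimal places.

P(m₂) = (1/5)·(3/10) + (2/5)·(9/10) + (2/5)·(2/5) = 29/50
P(t₃ | m₂) = ((2/5)·(2/5)) / (29/50) = (4/25) / (29/50) = 8/29

0.28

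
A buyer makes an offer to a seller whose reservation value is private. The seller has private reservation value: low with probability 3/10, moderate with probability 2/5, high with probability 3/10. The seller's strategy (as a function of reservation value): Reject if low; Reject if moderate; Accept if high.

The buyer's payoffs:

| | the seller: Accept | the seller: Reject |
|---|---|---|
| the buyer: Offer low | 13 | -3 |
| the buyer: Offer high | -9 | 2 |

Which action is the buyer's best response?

Offer low

E[Offer low] = 3/10·(-3) + 2/5·(-3) + 3/10·(13) = 9/5
E[Offer high] = 3/10·(2) + 2/5·(2) + 3/10·(-9) = -13/10
Best response: Offer low (9/5 is the largest).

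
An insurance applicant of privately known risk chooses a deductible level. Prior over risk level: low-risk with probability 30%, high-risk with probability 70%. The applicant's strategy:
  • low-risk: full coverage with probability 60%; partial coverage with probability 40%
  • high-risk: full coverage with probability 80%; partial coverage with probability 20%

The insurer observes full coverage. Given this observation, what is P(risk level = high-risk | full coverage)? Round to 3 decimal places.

0.757

P(full coverage) = 0.3·0.6 + 0.7·0.8 = 0.74
P(high-risk | full coverage) = (0.7·0.8) / 0.74 = 0.56 / 0.74 = 0.756757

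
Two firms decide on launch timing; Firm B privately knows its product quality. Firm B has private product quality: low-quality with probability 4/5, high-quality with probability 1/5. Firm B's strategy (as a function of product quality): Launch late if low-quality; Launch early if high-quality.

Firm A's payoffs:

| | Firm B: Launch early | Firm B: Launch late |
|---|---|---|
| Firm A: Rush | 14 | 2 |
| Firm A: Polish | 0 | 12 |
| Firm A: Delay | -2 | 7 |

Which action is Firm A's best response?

E[Rush] = 4/5·(2) + 1/5·(14) = 22/5
E[Polish] = 4/5·(12) + 1/5·(0) = 48/5
E[Delay] = 4/5·(7) + 1/5·(-2) = 26/5
Best response: Polish (48/5 is the largest).

Polish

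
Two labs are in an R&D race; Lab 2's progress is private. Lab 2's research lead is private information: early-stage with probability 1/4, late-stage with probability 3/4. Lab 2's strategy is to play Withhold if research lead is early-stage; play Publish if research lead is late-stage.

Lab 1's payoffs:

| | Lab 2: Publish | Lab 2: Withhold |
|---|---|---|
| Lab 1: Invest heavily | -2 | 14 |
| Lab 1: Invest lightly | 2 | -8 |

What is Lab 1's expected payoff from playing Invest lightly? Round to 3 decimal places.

-0.500

Take the expectation over Lab 2's research lead, weighting each type's action by its prior probability.
E[Invest lightly] = 1/4·(-8) + 3/4·2 = (-2) + 3/2 = -1/2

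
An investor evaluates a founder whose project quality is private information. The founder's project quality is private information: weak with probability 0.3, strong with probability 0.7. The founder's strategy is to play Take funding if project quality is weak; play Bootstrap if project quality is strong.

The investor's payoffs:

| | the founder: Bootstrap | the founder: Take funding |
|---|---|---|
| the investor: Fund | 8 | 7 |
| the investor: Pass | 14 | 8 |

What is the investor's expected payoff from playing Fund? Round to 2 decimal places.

7.70

E[Fund] = 0.3·7 + 0.7·8 = 2.1 + 5.6 = 7.7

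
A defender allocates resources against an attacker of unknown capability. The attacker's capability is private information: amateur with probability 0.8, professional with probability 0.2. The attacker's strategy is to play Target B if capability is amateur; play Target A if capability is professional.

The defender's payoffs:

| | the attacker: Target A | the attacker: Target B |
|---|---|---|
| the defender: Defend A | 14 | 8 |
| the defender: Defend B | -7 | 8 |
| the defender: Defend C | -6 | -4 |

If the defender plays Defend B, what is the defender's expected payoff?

5

E[Defend B] = 0.8·8 + 0.2·(-7) = 6.4 + (-1.4) = 5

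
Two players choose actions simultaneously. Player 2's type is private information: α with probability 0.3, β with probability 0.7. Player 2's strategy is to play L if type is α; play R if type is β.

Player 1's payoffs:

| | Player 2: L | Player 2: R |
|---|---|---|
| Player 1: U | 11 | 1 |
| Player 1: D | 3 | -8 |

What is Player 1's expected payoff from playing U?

Take the expectation over Player 2's type, weighting each type's action by its prior probability.
E[U] = 0.3·11 + 0.7·1 = 3.3 + 0.7 = 4

4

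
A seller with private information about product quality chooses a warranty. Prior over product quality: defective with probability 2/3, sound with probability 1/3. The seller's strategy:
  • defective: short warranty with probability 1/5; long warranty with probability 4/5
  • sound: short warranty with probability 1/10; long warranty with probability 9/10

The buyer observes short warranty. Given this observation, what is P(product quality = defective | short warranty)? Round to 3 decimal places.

P(short warranty) = (2/3)·(1/5) + (1/3)·(1/10) = 1/6
P(defective | short warranty) = ((2/3)·(1/5)) / (1/6) = (2/15) / (1/6) = 4/5

0.800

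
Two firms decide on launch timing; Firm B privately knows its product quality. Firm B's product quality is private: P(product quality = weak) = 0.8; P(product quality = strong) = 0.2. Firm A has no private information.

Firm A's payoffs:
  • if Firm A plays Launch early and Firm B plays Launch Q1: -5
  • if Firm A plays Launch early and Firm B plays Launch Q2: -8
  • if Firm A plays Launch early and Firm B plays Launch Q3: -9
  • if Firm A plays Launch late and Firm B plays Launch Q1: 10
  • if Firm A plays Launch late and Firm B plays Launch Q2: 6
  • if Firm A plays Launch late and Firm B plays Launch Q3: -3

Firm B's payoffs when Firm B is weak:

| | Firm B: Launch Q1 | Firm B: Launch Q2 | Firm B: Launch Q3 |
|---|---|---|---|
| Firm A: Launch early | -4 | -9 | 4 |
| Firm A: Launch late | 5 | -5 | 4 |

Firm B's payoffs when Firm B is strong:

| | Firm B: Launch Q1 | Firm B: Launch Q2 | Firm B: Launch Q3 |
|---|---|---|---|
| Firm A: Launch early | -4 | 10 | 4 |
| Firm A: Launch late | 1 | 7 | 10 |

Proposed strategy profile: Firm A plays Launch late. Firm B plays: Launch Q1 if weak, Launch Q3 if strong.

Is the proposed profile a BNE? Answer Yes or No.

Yes

Firm A plays Launch late: E[Launch late] = 0.8·(10) + 0.2·(-3) = 7.4; E[Launch early] = -5.8. Best-responding. ✓
Firm B (product quality weak), facing Launch late: Launch Q1 gives 5, Launch Q2 gives -5, Launch Q3 gives 4. Proposed Launch Q1 is best. ✓
Firm B (product quality strong), facing Launch late: Launch Q1 gives 1, Launch Q2 gives 7, Launch Q3 gives 10. Proposed Launch Q3 is best. ✓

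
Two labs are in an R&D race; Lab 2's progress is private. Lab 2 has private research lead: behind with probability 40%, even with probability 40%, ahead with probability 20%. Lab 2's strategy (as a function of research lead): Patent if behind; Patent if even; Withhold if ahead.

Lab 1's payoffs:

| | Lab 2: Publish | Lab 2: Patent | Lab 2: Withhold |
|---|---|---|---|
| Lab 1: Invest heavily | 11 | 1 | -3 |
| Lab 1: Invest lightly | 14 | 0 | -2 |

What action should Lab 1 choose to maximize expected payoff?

Invest heavily

E[Invest heavily] = 0.4·(1) + 0.4·(1) + 0.2·(-3) = 0.2
E[Invest lightly] = 0.4·(0) + 0.4·(0) + 0.2·(-2) = -0.4
Best response: Invest heavily (0.2 is the largest).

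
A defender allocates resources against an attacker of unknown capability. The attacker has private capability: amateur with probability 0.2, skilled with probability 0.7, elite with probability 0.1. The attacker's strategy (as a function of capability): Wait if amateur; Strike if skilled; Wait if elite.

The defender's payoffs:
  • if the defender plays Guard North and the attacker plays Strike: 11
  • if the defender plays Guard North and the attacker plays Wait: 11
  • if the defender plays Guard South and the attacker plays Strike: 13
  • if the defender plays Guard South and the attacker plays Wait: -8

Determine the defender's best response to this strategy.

Guard North

Compute the defender's expected payoff for each action, taking the expectation over the attacker's type.
E[Guard North] = 0.2·(11) + 0.7·(11) + 0.1·(11) = 11
E[Guard South] = 0.2·(-8) + 0.7·(13) + 0.1·(-8) = 6.7
Best response: Guard North (11 is the largest).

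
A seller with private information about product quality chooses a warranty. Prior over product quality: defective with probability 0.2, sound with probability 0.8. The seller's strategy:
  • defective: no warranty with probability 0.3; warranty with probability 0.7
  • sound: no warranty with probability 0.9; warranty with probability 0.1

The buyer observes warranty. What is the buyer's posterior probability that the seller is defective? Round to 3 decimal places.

P(warranty) = 0.2·0.7 + 0.8·0.1 = 0.22
P(defective | warranty) = (0.2·0.7) / 0.22 = 0.14 / 0.22 = 0.636364

0.636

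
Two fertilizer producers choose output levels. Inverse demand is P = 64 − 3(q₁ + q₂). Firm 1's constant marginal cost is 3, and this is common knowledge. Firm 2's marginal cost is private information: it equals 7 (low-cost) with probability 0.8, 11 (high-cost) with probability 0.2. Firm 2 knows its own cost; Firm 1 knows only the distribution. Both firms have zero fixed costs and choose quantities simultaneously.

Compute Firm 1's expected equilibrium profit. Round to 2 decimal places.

Type-c best response for Firm 2: q₂(c) = (64 − c)/6 − q₁/2.
Firm 1 maximizes expected profit; its first-order condition is 64 − 6q₁ − 3E[q₂] − 3 = 0.
Substituting E[q₂] and solving: E[c₂] = 7.8, so q₁ = (64 − 2·3 + 7.8)/9 = 7.31111.
E[P] = 64 − 3·(q₁ + E[q₂]) = 24.9333; Firm 1's expected profit = (E[P] − 3)·q₁ = (24.9333 − 3)·7.31111 = 160.357.

160.36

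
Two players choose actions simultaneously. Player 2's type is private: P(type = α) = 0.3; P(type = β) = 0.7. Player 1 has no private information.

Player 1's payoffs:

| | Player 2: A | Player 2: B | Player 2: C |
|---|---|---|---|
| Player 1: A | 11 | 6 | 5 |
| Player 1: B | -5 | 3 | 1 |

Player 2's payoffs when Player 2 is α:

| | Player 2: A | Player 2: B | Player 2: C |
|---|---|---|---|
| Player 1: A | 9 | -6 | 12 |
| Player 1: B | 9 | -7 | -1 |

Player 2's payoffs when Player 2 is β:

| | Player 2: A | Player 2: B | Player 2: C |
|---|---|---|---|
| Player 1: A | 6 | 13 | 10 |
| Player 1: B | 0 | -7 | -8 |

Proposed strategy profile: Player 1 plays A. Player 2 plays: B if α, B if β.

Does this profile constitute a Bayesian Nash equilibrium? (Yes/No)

No

A profile is a BNE iff every type of every player is best-responding given beliefs about the other side.
Player 1 plays A: E[A] = 0.3·(6) + 0.7·(6) = 6; E[B] = 3. Best-responding. ✓
Player 2 (type α), facing A: A gives 9, B gives -6, C gives 12. Proposed B is not best — profitable deviation exists. ✗
Player 2 (type β), facing A: A gives 6, B gives 13, C gives 10. Proposed B is best. ✓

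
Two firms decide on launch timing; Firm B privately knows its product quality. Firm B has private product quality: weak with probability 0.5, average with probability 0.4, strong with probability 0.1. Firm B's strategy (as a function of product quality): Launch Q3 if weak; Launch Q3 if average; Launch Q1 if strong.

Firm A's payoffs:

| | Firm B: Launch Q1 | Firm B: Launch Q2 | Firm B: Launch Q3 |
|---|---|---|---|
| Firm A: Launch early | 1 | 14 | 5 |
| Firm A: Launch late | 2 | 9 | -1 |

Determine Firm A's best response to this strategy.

Launch early

Compute Firm A's expected payoff for each action, taking the expectation over Firm B's type.
E[Launch early] = 0.5·(5) + 0.4·(5) + 0.1·(1) = 4.6
E[Launch late] = 0.5·(-1) + 0.4·(-1) + 0.1·(2) = -0.7
Best response: Launch early (4.6 is the largest).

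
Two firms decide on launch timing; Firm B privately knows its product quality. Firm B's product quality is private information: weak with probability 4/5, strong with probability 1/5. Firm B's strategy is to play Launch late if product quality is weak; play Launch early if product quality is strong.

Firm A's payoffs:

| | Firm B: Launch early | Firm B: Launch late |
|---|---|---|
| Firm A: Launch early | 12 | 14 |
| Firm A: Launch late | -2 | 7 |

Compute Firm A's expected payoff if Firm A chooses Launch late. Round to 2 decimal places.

5.20

E[Launch late] = 4/5·7 + 1/5·(-2) = 28/5 + (-2/5) = 26/5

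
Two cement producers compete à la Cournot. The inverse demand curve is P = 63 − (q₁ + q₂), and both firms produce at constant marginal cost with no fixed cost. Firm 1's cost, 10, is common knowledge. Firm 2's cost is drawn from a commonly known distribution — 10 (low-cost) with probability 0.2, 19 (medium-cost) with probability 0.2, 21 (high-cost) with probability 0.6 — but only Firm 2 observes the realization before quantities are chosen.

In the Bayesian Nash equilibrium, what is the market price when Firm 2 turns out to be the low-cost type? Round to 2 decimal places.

26.27

Each type of Firm 2 best-responds to q₁; Firm 1 best-responds to the expected q₂ over Firm 2's types.
Firm 2 with cost c maximizes (63 − (q₁+q₂) − c)·q₂, giving q₂(c) = (63 − c − q₁)/2.
E[c₂] = 0.2·10 + 0.2·19 + 0.6·21 = 18.4
Firm 1's FOC against E[q₂] yields q₁ = (63 − 2·10 + E[c₂])/3 = (63 − 20 + 18.4)/3 = 20.4667.
q₂(low-cost) = 16.2667, so P = 63 − (20.4667 + 16.2667) = 26.2667.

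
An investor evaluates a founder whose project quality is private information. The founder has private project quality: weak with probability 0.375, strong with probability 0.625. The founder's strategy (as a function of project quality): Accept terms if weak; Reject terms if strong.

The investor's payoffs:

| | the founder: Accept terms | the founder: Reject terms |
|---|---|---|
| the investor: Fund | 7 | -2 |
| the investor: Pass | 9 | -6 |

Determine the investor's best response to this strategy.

Fund

E[Fund] = 0.375·(7) + 0.625·(-2) = 1.375
E[Pass] = 0.375·(9) + 0.625·(-6) = -0.375
Best response: Fund (1.375 is the largest).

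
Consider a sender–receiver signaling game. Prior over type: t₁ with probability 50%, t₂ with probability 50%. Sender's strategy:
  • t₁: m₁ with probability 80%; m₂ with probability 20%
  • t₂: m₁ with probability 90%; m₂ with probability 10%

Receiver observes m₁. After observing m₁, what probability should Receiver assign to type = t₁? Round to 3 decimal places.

Apply Bayes' rule using the sender's strategy as the likelihood.
P(m₁) = 0.5·0.8 + 0.5·0.9 = 0.85
P(t₁ | m₁) = (0.5·0.8) / 0.85 = 0.4 / 0.85 = 0.470588

0.471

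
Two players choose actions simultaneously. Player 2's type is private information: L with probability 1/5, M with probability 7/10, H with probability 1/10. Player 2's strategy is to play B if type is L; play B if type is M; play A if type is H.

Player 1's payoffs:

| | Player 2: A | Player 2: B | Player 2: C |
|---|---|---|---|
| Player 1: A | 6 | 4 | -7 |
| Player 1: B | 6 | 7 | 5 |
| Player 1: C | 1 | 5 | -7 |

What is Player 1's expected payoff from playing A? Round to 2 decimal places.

Take the expectation over Player 2's type, weighting each type's action by its prior probability.
E[A] = 1/5·4 + 7/10·4 + 1/10·6 = 4/5 + 14/5 + 3/5 = 21/5

4.20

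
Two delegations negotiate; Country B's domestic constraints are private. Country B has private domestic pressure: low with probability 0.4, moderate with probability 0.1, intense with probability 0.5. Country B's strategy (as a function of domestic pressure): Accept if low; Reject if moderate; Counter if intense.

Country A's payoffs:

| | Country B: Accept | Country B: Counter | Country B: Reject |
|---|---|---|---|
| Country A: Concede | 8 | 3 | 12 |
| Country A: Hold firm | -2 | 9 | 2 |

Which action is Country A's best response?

Concede

E[Concede] = 0.4·(8) + 0.1·(12) + 0.5·(3) = 5.9
E[Hold firm] = 0.4·(-2) + 0.1·(2) + 0.5·(9) = 3.9
Best response: Concede (5.9 is the largest).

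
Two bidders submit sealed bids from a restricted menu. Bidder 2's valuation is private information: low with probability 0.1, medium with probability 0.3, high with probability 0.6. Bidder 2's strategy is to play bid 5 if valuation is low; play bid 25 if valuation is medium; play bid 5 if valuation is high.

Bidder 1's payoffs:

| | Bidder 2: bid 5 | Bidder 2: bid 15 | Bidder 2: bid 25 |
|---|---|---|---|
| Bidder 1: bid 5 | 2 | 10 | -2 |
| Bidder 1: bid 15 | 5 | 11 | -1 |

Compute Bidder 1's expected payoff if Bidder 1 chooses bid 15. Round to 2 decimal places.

3.20

E[bid 15] = 0.1·5 + 0.3·(-1) + 0.6·5 = 0.5 + (-0.3) + 3 = 3.2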